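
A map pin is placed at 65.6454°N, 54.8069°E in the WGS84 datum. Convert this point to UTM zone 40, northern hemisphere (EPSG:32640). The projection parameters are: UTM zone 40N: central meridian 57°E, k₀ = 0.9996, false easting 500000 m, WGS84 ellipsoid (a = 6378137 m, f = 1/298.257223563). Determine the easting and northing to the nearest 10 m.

Zone 40 central meridian λ₀ = 6×40 − 183 = 57°; Δλ = -2.1931°.
Transverse Mercator on WGS84 with k₀ = 0.9996 gives E = 399098.838 m, N = 7282145.773 m.

E 399100 m, N 7282150 m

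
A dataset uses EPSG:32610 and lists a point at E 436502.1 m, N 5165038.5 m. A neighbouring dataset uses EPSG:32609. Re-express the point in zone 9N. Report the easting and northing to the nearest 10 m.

E 895710 m, N 5177700 m

UTM 10N → geographic: φ = 46.63589994°, λ = -123.82960040°.
UTM 9N (λ₀ = -129°) forward: E = 895714.398 m, N = 5177701.993 m.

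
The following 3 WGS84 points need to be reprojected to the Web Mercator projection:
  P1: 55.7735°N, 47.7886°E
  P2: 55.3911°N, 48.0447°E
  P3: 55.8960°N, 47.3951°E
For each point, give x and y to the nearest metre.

Web Mercator: x = R·λ, y = R·ln tan(π/4+φ/2), R = 6378137 m.
P1 (55.7735°, 47.7886°) → (5319802.618, 7513457.413) m.
P2 (55.3911°, 48.0447°) → (5348311.539, 7438143.645) m.
P3 (55.8960°, 47.3951°) → (5275998.398, 7537739.994) m.

P1: x 5319803 m, y 7513457 m; P2: x 5348312 m, y 7438144 m; P3: x 5275998 m, y 7537740 m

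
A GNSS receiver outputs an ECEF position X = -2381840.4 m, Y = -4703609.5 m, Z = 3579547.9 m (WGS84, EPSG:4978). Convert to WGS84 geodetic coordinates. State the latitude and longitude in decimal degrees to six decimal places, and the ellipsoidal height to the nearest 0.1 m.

λ = atan2(Y, X) = -116.85700001°; p = √(X²+Y²) = 5272296.1 m.
Bowring's method on WGS84 (a = 6378137 m, b = 6356752.314 m) gives φ = 34.35299996°, h = 1252.187 m.

lat 34.353000°, lon -116.857000°, h 1252.2 m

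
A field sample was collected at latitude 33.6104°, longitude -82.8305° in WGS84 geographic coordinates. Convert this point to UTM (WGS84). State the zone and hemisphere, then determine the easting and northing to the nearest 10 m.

Longitude -82.8305° lies in the 6° band [-84°, -78°), giving zone 17; latitude is north of the equator, so 17N.
Zone 17 central meridian λ₀ = 6×17 − 183 = -81°; Δλ = -1.8305°.
Transverse Mercator on WGS84 with k₀ = 0.9996 gives E = 330178.193 m, N = 3720461.204 m.

Zone 17N: E 330180 m, N 3720460 m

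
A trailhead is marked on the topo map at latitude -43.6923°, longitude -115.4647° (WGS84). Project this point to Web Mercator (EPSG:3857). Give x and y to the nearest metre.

Web Mercator is spherical with R = a = 6378137 m.
x = R·λ = 6378137 × -2.015239185 = -12853471.609 m.
y = R·ln tan(π/4 + φ/2) = 6378137 × -0.849456153 = -5417947.721 m.

x -12853472 m, y -5417948 m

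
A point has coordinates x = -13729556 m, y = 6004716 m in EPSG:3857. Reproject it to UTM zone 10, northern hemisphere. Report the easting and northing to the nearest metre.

E 474736 m, N 5247714 m

Web Mercator inverse (R = 6378137 m) → φ = 47.38239763°, λ = -123.33469999°.
UTM 10N forward: E = 474736.371 m, N = 5247714.299 m.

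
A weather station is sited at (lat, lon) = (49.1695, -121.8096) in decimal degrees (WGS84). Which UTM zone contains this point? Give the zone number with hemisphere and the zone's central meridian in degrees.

Zone 10N, central meridian -123°

UTM zone = ⌊(λ + 180)/6⌋ + 1; -121.8096° ∈ [-126°, -120°) → zone 10.
Hemisphere: N (φ ≥ 0).
Central meridian λ₀ = 6×10 − 183 = -123°.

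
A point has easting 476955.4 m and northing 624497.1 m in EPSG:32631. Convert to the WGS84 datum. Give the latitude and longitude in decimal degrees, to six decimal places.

lat 5.649800°, lon 2.791900°

Zone 31N: λ₀ = 3°, k₀ = 0.9996, false easting 500000 m.
Meridian distance M = (N − FN)/k₀ = 624747.0 m.
Inverse transverse Mercator on WGS84 gives φ = 5.64980036°, λ = 2.79190026°.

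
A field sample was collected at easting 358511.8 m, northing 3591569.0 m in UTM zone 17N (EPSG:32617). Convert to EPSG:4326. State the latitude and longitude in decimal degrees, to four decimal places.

lat 32.4523°, lon -82.5053°

Zone 17N: λ₀ = -81°, k₀ = 0.9996, false easting 500000 m.
Meridian distance M = (N − FN)/k₀ = 3593006.2 m.
Inverse transverse Mercator on WGS84 gives φ = 32.45229999°, λ = -82.50530019°.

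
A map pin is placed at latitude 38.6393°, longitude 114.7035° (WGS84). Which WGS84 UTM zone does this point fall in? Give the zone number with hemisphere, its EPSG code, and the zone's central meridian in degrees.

Zone 50N (EPSG:32650), central meridian 117°

UTM zone = ⌊(λ + 180)/6⌋ + 1; 114.7035° ∈ [114°, 120°) → zone 50.
Hemisphere: N (φ ≥ 0).
Central meridian λ₀ = 6×50 − 183 = 117°.
EPSG code: 32650.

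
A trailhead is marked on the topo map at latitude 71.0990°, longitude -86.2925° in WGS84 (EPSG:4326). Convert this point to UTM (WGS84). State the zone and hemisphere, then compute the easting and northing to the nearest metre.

Zone 16N: E 525579 m, N 7888588 m

Longitude -86.2925° lies in the 6° band [-90°, -84°), giving zone 16; latitude is north of the equator, so 16N.
Zone 16 central meridian λ₀ = 6×16 − 183 = -87°; Δλ = +0.7075°.
Transverse Mercator on WGS84 with k₀ = 0.9996 gives E = 525578.594 m, N = 7888587.685 m.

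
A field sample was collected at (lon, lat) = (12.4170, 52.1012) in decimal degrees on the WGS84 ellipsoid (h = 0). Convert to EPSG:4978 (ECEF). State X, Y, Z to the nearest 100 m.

X 3834200 m, Y 844200 m, Z 5009700 m

WGS84: a = 6378137 m, e² = 0.006694380; N(φ) = a/√(1−e²sin²φ) = 6391472.069 m.
X = (N+h)·cosφ·cosλ = 3834244.231 m; Y = (N+h)·cosφ·sinλ = 844205.983 m; Z = (N(1−e²)+h)·sinφ = 5009728.071 m.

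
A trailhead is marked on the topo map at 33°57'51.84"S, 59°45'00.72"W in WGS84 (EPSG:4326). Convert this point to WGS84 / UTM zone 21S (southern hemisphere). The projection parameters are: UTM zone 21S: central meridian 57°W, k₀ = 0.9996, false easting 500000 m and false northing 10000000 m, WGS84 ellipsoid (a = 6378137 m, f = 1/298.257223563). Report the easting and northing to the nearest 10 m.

E 245880 m, N 6238380 m

Zone 21 central meridian λ₀ = 6×21 − 183 = -57°; Δλ = -2.7502°.
Transverse Mercator on WGS84 with k₀ = 0.9996 gives E = 245882.135 m, N = 6238382.416 m.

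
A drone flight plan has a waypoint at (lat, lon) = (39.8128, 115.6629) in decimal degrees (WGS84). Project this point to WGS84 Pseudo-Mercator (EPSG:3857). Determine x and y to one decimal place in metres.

Web Mercator is spherical with R = a = 6378137 m.
x = R·λ = 6378137 × 2.018698427 = 12875535.132 m.
y = R·ln tan(π/4 + φ/2) = 6378137 × 0.758650380 = 4838776.059 m.

x 12875535.1 m, y 4838776.1 m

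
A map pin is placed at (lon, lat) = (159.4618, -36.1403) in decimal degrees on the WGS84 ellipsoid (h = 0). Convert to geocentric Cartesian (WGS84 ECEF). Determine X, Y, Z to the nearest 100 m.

WGS84: a = 6378137 m, e² = 0.006694380; N(φ) = a/√(1−e²sin²φ) = 6385575.592 m.
X = (N+h)·cosφ·cosλ = -4829056.811 m; Y = (N+h)·cosφ·sinλ = 1809180.950 m; Z = (N(1−e²)+h)·sinφ = -3740775.018 m.

X -4829100 m, Y 1809200 m, Z -3740800 m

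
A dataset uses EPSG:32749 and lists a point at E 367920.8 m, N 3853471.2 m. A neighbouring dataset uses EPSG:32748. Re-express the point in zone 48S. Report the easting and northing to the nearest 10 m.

E 747370 m, N 3848490 m

UTM 49S → geographic: φ = -55.44710026°, λ = 108.91180022°.
UTM 48S (λ₀ = 105°) forward: E = 747373.372 m, N = 3848494.454 m.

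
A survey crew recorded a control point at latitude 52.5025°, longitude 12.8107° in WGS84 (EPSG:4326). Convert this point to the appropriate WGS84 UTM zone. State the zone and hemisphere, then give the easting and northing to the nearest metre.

Zone 33N: E 351401 m, N 5819183 m

Longitude 12.8107° lies in the 6° band [12°, 18°), giving zone 33; latitude is north of the equator, so 33N.
Zone 33 central meridian λ₀ = 6×33 − 183 = 15°; Δλ = -2.1893°.
Transverse Mercator on WGS84 with k₀ = 0.9996 gives E = 351401.364 m, N = 5819182.983 m.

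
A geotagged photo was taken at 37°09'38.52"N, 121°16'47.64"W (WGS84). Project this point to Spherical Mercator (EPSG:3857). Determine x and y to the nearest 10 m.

x -13500820 m, y 4461530 m

Web Mercator is spherical with R = a = 6378137 m.
x = R·λ = 6378137 × -2.116733571 = -13500816.711 m.
y = R·ln tan(π/4 + φ/2) = 6378137 × 0.699503637 = 4461530.029 m.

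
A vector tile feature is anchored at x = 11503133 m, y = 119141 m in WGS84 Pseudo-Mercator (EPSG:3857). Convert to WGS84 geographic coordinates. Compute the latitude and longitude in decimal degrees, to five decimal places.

R = 6378137 m. λ = x/R = 103.33440189°.
φ = 2·arctan(exp(y/R)) − 90° = 2·arctan(1.01886) − 90° = 1.07019958°.

lat 1.07020°, lon 103.33440°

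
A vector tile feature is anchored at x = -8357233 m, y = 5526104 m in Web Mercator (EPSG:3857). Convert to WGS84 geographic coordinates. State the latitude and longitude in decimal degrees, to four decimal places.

R = 6378137 m. λ = x/R = -75.07430137°.
φ = 2·arctan(exp(y/R)) − 90° = 2·arctan(2.37837) − 90° = 44.39069788°.

lat 44.3907°, lon -75.0743°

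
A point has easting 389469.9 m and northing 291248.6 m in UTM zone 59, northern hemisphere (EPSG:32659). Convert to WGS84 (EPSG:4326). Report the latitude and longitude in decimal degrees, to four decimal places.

Zone 59N: λ₀ = 171°, k₀ = 0.9996, false easting 500000 m.
Meridian distance M = (N − FN)/k₀ = 291365.1 m.
Inverse transverse Mercator on WGS84 gives φ = 2.63459993°, λ = 170.00569992°.

lat 2.6346°, lon 170.0057°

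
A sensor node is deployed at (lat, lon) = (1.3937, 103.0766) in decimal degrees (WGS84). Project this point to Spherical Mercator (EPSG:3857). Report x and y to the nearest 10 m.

x 11474430 m, y 155160 m

Web Mercator is spherical with R = a = 6378137 m.
x = R·λ = 6378137 × 1.799026052 = 11474434.625 m.
y = R·ln tan(π/4 + φ/2) = 6378137 × 0.024327053 = 155161.276 m.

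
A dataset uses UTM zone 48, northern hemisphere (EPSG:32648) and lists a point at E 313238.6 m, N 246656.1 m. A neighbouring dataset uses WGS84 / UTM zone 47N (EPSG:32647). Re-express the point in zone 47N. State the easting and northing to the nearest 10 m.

E 980870 m, N 247260 m

UTM 48N → geographic: φ = 2.23059976°, λ = 103.32059966°.
UTM 47N (λ₀ = 99°) forward: E = 980870.351 m, N = 247256.247 m.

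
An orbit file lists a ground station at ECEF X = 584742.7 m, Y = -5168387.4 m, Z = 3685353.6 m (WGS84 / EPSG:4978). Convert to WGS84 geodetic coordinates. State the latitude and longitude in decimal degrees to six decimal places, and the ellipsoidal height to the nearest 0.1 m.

lat 35.500600°, lon -83.545100°, h 3670.4 m

λ = atan2(Y, X) = -83.54509953°; p = √(X²+Y²) = 5201360.6 m.
Bowring's method on WGS84 (a = 6378137 m, b = 6356752.314 m) gives φ = 35.50060004°, h = 3670.364 m.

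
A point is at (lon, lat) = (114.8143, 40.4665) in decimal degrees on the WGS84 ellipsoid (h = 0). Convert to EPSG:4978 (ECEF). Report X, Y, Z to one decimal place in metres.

X -2039323.5 m, Y 4410609.0 m, Z 4117530.5 m

WGS84: a = 6378137 m, e² = 0.006694380; N(φ) = a/√(1−e²sin²φ) = 6387148.305 m.
X = (N+h)·cosφ·cosλ = -2039323.484 m; Y = (N+h)·cosφ·sinλ = 4410609.043 m; Z = (N(1−e²)+h)·sinφ = 4117530.494 m.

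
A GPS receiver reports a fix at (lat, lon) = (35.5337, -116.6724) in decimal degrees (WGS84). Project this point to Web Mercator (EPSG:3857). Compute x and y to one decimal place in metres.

Web Mercator is spherical with R = a = 6378137 m.
x = R·λ = 6378137 × -2.036317526 = -12987912.158 m.
y = R·ln tan(π/4 + φ/2) = 6378137 × 0.664245289 = 4236647.457 m.

x -12987912.2 m, y 4236647.5 m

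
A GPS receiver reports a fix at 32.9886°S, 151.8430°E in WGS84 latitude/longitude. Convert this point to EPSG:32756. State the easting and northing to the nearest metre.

Zone 56 central meridian λ₀ = 6×56 − 183 = 153°; Δλ = -1.1570°.
Transverse Mercator on WGS84 with k₀ = 0.9996 gives E = 391900.968 m, N = 6349382.549 m.

E 391901 m, N 6349383 m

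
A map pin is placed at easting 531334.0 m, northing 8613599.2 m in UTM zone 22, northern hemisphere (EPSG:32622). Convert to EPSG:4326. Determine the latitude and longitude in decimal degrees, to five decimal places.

Zone 22N: λ₀ = -51°, k₀ = 0.9996, false easting 500000 m.
Meridian distance M = (N − FN)/k₀ = 8617046.0 m.
Inverse transverse Mercator on WGS84 gives φ = 77.59570035°, λ = -49.69319791°.

lat 77.59570°, lon -49.69320°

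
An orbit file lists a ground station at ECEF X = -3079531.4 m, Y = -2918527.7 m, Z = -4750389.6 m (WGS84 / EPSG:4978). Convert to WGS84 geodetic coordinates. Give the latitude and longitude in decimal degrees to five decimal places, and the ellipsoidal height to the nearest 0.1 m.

lat -48.42150°, lon -136.53760°, h 3048.7 m

λ = atan2(Y, X) = -136.53760037°; p = √(X²+Y²) = 4242796.0 m.
Bowring's method on WGS84 (a = 6378137 m, b = 6356752.314 m) gives φ = -48.42149998°, h = 3048.681 m.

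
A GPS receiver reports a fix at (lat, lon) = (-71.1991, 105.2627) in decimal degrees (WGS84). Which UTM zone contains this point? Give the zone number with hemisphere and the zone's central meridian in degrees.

UTM zone = ⌊(λ + 180)/6⌋ + 1; 105.2627° ∈ [102°, 108°) → zone 48.
Hemisphere: S (φ < 0).
Central meridian λ₀ = 6×48 − 183 = 105°.

Zone 48S, central meridian 105°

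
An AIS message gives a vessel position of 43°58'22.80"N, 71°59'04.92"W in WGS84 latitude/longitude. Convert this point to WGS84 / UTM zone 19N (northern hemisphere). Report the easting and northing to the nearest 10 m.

E 260590 m, N 4873210 m

Zone 19 central meridian λ₀ = 6×19 − 183 = -69°; Δλ = -2.9847°.
Transverse Mercator on WGS84 with k₀ = 0.9996 gives E = 260591.808 m, N = 4873205.609 m.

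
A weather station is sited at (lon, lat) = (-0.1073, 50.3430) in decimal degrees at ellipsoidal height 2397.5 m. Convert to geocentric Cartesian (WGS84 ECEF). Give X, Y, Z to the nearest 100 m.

X 4080100 m, Y -7600 m, Z 4889100 m

WGS84: a = 6378137 m, e² = 0.006694380; N(φ) = a/√(1−e²sin²φ) = 6390828.519 m.
X = (N+h)·cosφ·cosλ = 4080087.100 m; Y = (N+h)·cosφ·sinλ = -7640.944 m; Z = (N(1−e²)+h)·sinφ = 4889071.277 m.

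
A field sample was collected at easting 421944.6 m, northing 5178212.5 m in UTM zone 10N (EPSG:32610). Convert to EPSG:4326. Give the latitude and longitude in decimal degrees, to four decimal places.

lat 46.7529°, lon -124.0220°

Zone 10N: λ₀ = -123°, k₀ = 0.9996, false easting 500000 m.
Meridian distance M = (N − FN)/k₀ = 5180284.6 m.
Inverse transverse Mercator on WGS84 gives φ = 46.75290016°, λ = -124.02200028°.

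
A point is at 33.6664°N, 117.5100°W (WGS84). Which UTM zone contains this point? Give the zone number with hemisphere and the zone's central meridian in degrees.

UTM zone = ⌊(λ + 180)/6⌋ + 1; -117.5100° ∈ [-120°, -114°) → zone 11.
Hemisphere: N (φ ≥ 0).
Central meridian λ₀ = 6×11 − 183 = -117°.

Zone 11N, central meridian -117°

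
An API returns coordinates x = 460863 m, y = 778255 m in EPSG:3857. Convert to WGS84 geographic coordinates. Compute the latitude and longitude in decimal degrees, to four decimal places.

lat 6.9739°, lon 4.1400°

R = 6378137 m. λ = x/R = 4.14000277°.
φ = 2·arctan(exp(y/R)) − 90° = 2·arctan(1.12978) − 90° = 6.97389966°.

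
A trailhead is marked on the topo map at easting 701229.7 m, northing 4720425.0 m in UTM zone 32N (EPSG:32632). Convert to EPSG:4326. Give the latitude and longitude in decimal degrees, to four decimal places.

lat 42.6100°, lon 11.4533°

Zone 32N: λ₀ = 9°, k₀ = 0.9996, false easting 500000 m.
Meridian distance M = (N − FN)/k₀ = 4722313.9 m.
Inverse transverse Mercator on WGS84 gives φ = 42.60999994°, λ = 11.45329999°.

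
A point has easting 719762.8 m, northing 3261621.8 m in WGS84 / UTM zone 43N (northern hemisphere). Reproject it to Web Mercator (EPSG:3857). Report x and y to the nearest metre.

Unproject from UTM 43N (λ₀ = 75°) → φ = 29.46480029°, λ = 77.26619993°.
Web Mercator (R = 6378137 m): x = 8601234.032 m, y = 3434938.760 m.

x 8601234 m, y 3434939 m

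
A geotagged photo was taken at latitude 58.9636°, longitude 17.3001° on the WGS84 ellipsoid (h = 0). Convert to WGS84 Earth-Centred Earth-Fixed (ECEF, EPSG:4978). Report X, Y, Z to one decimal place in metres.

X 3147431.3 m, Y 980321.7 m, Z 5441846.7 m

WGS84: a = 6378137 m, e² = 0.006694380; N(φ) = a/√(1−e²sin²φ) = 6393868.788 m.
X = (N+h)·cosφ·cosλ = 3147431.273 m; Y = (N+h)·cosφ·sinλ = 980321.702 m; Z = (N(1−e²)+h)·sinφ = 5441846.739 m.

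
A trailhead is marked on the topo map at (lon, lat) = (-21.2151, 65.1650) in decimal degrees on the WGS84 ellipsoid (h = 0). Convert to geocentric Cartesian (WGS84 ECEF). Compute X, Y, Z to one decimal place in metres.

X 2504221.8 m, Y -972083.0 m, Z 5765460.5 m

WGS84: a = 6378137 m, e² = 0.006694380; N(φ) = a/√(1−e²sin²φ) = 6395792.827 m.
X = (N+h)·cosφ·cosλ = 2504221.810 m; Y = (N+h)·cosφ·sinλ = -972082.969 m; Z = (N(1−e²)+h)·sinφ = 5765460.514 m.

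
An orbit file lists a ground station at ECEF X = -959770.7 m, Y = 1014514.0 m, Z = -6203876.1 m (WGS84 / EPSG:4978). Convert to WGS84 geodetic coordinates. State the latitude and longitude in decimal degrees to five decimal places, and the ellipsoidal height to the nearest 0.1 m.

λ = atan2(Y, X) = 133.41169991°; p = √(X²+Y²) = 1396566.7 m.
Bowring's method on WGS84 (a = 6378137 m, b = 6356752.314 m) gives φ = -77.39569988°, h = 1346.706 m.

lat -77.39570°, lon 133.41170°, h 1346.7 m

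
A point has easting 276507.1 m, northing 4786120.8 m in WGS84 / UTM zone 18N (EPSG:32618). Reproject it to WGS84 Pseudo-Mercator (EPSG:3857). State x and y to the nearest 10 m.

x -8655160 m, y 5341670 m

Unproject from UTM 18N (λ₀ = -75°) → φ = 43.19479985°, λ = -77.75060053°.
Web Mercator (R = 6378137 m): x = -8655157.260 m, y = 5341669.530 m.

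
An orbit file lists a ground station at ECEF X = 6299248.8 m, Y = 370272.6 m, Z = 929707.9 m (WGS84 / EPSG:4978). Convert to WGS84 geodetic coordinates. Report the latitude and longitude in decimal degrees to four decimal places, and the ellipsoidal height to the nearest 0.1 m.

λ = atan2(Y, X) = 3.36400018°; p = √(X²+Y²) = 6310121.8 m.
Bowring's method on WGS84 (a = 6378137 m, b = 6356752.314 m) gives φ = 8.43709981°, h = 563.403 m.

lat 8.4371°, lon 3.3640°, h 563.4 m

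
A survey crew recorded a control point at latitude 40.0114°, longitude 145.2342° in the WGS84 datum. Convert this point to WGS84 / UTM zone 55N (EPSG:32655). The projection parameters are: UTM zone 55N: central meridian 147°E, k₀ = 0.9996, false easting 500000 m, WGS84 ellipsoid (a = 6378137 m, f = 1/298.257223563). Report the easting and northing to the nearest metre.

Zone 55 central meridian λ₀ = 6×55 − 183 = 147°; Δλ = -1.7658°.
Transverse Mercator on WGS84 with k₀ = 0.9996 gives E = 349292.725 m, N = 4430515.883 m.

E 349293 m, N 4430516 m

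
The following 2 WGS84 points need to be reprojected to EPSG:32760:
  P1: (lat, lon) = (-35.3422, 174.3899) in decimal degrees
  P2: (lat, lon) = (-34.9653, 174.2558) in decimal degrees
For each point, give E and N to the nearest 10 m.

UTM zone 60S: λ₀ = 177°, k₀ = 0.9996.
P1 (-35.3422°, 174.3899°) → (262792.511, 6085880.515) m.
P2 (-34.9653°, 174.2558°) → (249448.402, 6127364.914) m.

P1: E 262790 m, N 6085880 m; P2: E 249450 m, N 6127360 m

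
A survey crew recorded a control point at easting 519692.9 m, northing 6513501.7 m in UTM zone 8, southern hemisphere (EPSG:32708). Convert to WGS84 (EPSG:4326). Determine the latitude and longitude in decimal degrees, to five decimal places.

lat -31.51320°, lon -134.79260°

Zone 8S: λ₀ = -135°, k₀ = 0.9996, false easting 500000 m, false northing 10000000 m.
Meridian distance M = (N − FN)/k₀ = -3487893.5 m.
Inverse transverse Mercator on WGS84 gives φ = -31.51320015°, λ = -134.79259950°.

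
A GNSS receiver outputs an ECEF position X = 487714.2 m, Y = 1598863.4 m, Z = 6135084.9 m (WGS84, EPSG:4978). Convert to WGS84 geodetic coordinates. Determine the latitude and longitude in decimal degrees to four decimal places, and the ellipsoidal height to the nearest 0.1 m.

λ = atan2(Y, X) = 73.03629871°; p = √(X²+Y²) = 1671594.8 m.
Bowring's method on WGS84 (a = 6378137 m, b = 6356752.314 m) gives φ = 74.85619986°, h = 510.611 m.

lat 74.8562°, lon 73.0363°, h 510.6 m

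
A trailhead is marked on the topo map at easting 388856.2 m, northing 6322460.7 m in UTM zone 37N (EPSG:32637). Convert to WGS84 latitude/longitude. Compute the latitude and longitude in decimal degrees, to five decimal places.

Zone 37N: λ₀ = 39°, k₀ = 0.9996, false easting 500000 m.
Meridian distance M = (N − FN)/k₀ = 6324990.7 m.
Inverse transverse Mercator on WGS84 gives φ = 57.03220020°, λ = 37.16869963°.

lat 57.03220°, lon 37.16870°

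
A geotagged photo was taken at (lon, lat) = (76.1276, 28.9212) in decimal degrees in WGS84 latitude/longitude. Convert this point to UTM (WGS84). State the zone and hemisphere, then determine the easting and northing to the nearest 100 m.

Zone 43N: E 609900 m, N 3199800 m

Longitude 76.1276° lies in the 6° band [72°, 78°), giving zone 43; latitude is north of the equator, so 43N.
Zone 43 central meridian λ₀ = 6×43 − 183 = 75°; Δλ = +1.1276°.
Transverse Mercator on WGS84 with k₀ = 0.9996 gives E = 609915.163 m, N = 3199778.406 m.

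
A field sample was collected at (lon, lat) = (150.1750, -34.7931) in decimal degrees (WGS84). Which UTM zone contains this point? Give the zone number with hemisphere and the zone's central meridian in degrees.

UTM zone = ⌊(λ + 180)/6⌋ + 1; 150.1750° ∈ [150°, 156°) → zone 56.
Hemisphere: S (φ < 0).
Central meridian λ₀ = 6×56 − 183 = 153°.

Zone 56S, central meridian 153°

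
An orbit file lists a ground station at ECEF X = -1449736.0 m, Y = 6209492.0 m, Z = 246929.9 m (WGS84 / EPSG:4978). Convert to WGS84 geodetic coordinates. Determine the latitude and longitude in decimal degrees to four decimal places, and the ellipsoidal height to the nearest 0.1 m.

λ = atan2(Y, X) = 103.14149984°; p = √(X²+Y²) = 6376482.2 m.
Bowring's method on WGS84 (a = 6378137 m, b = 6356752.314 m) gives φ = 2.23260008°, h = 3156.793 m.

lat 2.2326°, lon 103.1415°, h 3156.8 m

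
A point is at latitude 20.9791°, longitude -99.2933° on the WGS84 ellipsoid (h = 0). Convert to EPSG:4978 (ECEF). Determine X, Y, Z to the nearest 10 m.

WGS84: a = 6378137 m, e² = 0.006694380; N(φ) = a/√(1−e²sin²φ) = 6380875.333 m.
X = (N+h)·cosφ·cosλ = -962130.896 m; Y = (N+h)·cosφ·sinλ = -5879694.347 m; Z = (N(1−e²)+h)·sinφ = 2269234.579 m.

X -962130 m, Y -5879690 m, Z 2269230 m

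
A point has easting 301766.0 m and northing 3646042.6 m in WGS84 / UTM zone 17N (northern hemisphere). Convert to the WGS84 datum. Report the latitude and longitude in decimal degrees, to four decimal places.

Zone 17N: λ₀ = -81°, k₀ = 0.9996, false easting 500000 m.
Meridian distance M = (N − FN)/k₀ = 3647501.6 m.
Inverse transverse Mercator on WGS84 gives φ = 32.93470027°, λ = -83.12029988°.

lat 32.9347°, lon -83.1203°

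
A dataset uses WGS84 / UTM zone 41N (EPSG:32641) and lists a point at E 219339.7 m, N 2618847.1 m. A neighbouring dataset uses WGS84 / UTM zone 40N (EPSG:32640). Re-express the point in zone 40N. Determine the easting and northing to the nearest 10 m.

E 831410 m, N 2619910 m

UTM 41N → geographic: φ = 23.65599986°, λ = 60.24860038°.
UTM 40N (λ₀ = 57°) forward: E = 831412.219 m, N = 2619914.354 m.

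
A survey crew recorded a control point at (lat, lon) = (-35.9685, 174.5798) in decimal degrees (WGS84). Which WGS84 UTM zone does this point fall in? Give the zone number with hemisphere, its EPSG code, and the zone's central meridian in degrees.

Zone 60S (EPSG:32760), central meridian 177°

UTM zone = ⌊(λ + 180)/6⌋ + 1; 174.5798° ∈ [174°, 180°) → zone 60.
Hemisphere: S (φ < 0).
Central meridian λ₀ = 6×60 − 183 = 177°.
EPSG code: 32760.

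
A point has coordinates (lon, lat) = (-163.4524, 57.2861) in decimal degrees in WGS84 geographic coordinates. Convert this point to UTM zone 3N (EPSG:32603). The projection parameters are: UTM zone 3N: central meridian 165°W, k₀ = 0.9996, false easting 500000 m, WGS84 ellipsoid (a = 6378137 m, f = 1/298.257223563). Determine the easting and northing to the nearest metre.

Zone 3 central meridian λ₀ = 6×3 − 183 = -165°; Δλ = +1.5476°.
Transverse Mercator on WGS84 with k₀ = 0.9996 gives E = 593286.078 m, N = 6350294.093 m.

E 593286 m, N 6350294 m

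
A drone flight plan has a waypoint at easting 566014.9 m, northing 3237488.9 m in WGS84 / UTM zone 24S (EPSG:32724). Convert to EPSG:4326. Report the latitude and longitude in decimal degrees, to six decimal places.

Zone 24S: λ₀ = -39°, k₀ = 0.9996, false easting 500000 m, false northing 10000000 m.
Meridian distance M = (N − FN)/k₀ = -6765217.2 m.
Inverse transverse Mercator on WGS84 gives φ = -60.99199983°, λ = -37.77970002°.

lat -60.992000°, lon -37.779700°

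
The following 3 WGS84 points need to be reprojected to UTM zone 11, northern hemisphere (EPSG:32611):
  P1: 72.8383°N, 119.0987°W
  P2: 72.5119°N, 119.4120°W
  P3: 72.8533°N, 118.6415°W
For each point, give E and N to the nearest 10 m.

UTM zone 11N: λ₀ = -117°, k₀ = 0.9996.
P1 (72.8383°, -119.0987°) → (430892.850, 8083651.317) m.
P2 (72.5119°, -119.4120°) → (419118.034, 8047656.207) m.
P3 (72.8533°, -118.6415°) → (445989.710, 8084854.466) m.

P1: E 430890 m, N 8083650 m; P2: E 419120 m, N 8047660 m; P3: E 445990 m, N 8084850 m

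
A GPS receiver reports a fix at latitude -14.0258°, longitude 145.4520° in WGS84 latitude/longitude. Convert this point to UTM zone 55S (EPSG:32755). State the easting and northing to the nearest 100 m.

E 332800 m, N 8448900 m

Zone 55 central meridian λ₀ = 6×55 − 183 = 147°; Δλ = -1.5480°.
Transverse Mercator on WGS84 with k₀ = 0.9996 gives E = 332830.871 m, N = 8448872.931 m.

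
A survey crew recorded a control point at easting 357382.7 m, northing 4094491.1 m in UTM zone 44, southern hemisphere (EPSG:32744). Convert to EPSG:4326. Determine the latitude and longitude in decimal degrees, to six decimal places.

Zone 44S: λ₀ = 81°, k₀ = 0.9996, false easting 500000 m, false northing 10000000 m.
Meridian distance M = (N − FN)/k₀ = -5907872.0 m.
Inverse transverse Mercator on WGS84 gives φ = -53.27960041°, λ = 78.86089940°.

lat -53.279600°, lon 78.860899°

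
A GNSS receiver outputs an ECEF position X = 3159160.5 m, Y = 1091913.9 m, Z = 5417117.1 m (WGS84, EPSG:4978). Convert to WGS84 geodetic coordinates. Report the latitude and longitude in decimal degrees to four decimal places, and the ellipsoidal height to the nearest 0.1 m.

lat 58.4957°, lon 19.0669°, h 2726.2 m

λ = atan2(Y, X) = 19.06689981°; p = √(X²+Y²) = 3342539.6 m.
Bowring's method on WGS84 (a = 6378137 m, b = 6356752.314 m) gives φ = 58.49569969°, h = 2726.212 m.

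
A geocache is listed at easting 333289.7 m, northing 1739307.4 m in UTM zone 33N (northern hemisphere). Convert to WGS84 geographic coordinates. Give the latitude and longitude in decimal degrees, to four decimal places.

lat 15.7266°, lon 13.4441°

Zone 33N: λ₀ = 15°, k₀ = 0.9996, false easting 500000 m.
Meridian distance M = (N − FN)/k₀ = 1740003.4 m.
Inverse transverse Mercator on WGS84 gives φ = 15.72659987°, λ = 13.44409964°.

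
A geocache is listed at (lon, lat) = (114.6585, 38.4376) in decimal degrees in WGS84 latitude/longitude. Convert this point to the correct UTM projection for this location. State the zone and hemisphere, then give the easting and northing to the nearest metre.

Longitude 114.6585° lies in the 6° band [114°, 120°), giving zone 50; latitude is north of the equator, so 50N.
Zone 50 central meridian λ₀ = 6×50 − 183 = 117°; Δλ = -2.3415°.
Transverse Mercator on WGS84 with k₀ = 0.9996 gives E = 295637.104 m, N = 4256966.233 m.

Zone 50N: E 295637 m, N 4256966 m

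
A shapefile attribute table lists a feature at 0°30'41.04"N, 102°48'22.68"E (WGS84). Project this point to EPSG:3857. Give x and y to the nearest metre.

Web Mercator is spherical with R = a = 6378137 m.
x = R·λ = 6378137 × 1.794308427 = 11444344.966 m.
y = R·ln tan(π/4 + φ/2) = 6378137 × 0.008925732 = 56929.543 m.

x 11444345 m, y 56930 m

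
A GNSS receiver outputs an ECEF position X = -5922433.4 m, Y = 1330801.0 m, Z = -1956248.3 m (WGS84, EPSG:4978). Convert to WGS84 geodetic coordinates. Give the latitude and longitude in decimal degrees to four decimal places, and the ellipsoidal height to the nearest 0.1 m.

lat -17.9755°, lon 167.3357°, h 1435.2 m

λ = atan2(Y, X) = 167.33569978°; p = √(X²+Y²) = 6070111.1 m.
Bowring's method on WGS84 (a = 6378137 m, b = 6356752.314 m) gives φ = -17.97550028°, h = 1435.218 m.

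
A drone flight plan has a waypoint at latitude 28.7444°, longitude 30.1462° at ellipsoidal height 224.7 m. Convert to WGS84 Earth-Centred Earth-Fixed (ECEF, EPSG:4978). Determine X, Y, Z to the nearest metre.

WGS84: a = 6378137 m, e² = 0.006694380; N(φ) = a/√(1−e²sin²φ) = 6383080.038 m.
X = (N+h)·cosφ·cosλ = 4839740.341 m; Y = (N+h)·cosφ·sinλ = 2810715.620 m; Z = (N(1−e²)+h)·sinφ = 3049201.533 m.

X 4839740 m, Y 2810716 m, Z 3049202 m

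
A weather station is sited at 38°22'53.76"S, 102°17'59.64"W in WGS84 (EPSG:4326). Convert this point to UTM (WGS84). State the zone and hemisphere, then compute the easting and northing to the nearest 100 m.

Longitude -102.2999° lies in the 6° band [-108°, -102°), giving zone 13; latitude is south of the equator, so 13S.
Zone 13 central meridian λ₀ = 6×13 − 183 = -105°; Δλ = +2.7001°.
Transverse Mercator on WGS84 with k₀ = 0.9996 gives E = 735848.077 m, N = 5748392.381 m.

Zone 13S: E 735800 m, N 5748400 m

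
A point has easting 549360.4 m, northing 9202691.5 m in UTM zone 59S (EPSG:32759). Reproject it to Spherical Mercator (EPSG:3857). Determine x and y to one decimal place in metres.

x 19085403.8 m, y -805065.6 m

Unproject from UTM 59S (λ₀ = 171°) → φ = -7.21289990°, λ = 171.44709980°.
Web Mercator (R = 6378137 m): x = 19085403.848 m, y = -805065.609 m.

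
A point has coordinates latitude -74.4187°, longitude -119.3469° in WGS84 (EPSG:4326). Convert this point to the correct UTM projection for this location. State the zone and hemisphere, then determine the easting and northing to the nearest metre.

Longitude -119.3469° lies in the 6° band [-120°, -114°), giving zone 11; latitude is south of the equator, so 11S.
Zone 11 central meridian λ₀ = 6×11 − 183 = -117°; Δλ = -2.3469°.
Transverse Mercator on WGS84 with k₀ = 0.9996 gives E = 429651.324 m, N = 1739861.265 m.

Zone 11S: E 429651 m, N 1739861 m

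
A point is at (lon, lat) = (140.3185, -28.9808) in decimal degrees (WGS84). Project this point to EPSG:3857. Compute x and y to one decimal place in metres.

Web Mercator is spherical with R = a = 6378137 m.
x = R·λ = 6378137 × 2.449019826 = 15620183.969 m.
y = R·ln tan(π/4 + φ/2) = 6378137 × -0.528869564 = -3373202.532 m.

x 15620184.0 m, y -3373202.5 m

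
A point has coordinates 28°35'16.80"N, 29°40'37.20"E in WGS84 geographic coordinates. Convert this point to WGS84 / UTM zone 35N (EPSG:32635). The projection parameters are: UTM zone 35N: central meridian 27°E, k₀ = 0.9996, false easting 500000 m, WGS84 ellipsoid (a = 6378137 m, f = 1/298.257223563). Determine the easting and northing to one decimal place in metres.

Zone 35 central meridian λ₀ = 6×35 − 183 = 27°; Δλ = +2.6770°.
Transverse Mercator on WGS84 with k₀ = 0.9996 gives E = 761818.830 m, N = 3165269.063 m.

E 761818.8 m, N 3165269.1 m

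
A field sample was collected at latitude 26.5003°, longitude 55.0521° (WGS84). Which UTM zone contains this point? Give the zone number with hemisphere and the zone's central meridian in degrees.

Zone 40N, central meridian 57°

UTM zone = ⌊(λ + 180)/6⌋ + 1; 55.0521° ∈ [54°, 60°) → zone 40.
Hemisphere: N (φ ≥ 0).
Central meridian λ₀ = 6×40 − 183 = 57°.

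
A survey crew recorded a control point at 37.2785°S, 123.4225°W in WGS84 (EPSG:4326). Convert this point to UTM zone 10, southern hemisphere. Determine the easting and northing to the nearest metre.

Zone 10 central meridian λ₀ = 6×10 − 183 = -123°; Δλ = -0.4225°.
Transverse Mercator on WGS84 with k₀ = 0.9996 gives E = 462545.070 m, N = 5874148.347 m.

E 462545 m, N 5874148 m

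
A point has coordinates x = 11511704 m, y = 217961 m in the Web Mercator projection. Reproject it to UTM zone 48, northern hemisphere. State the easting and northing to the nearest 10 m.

E 323310 m, N 216460 m

Web Mercator inverse (R = 6378137 m) → φ = 1.95759600°, λ = 103.41139649°.
UTM 48N forward: E = 323307.941 m, N = 216457.713 m.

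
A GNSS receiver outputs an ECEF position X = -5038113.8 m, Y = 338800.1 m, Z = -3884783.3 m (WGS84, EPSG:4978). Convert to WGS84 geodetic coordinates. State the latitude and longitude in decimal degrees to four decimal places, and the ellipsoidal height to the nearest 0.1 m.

λ = atan2(Y, X) = 176.15279958°; p = √(X²+Y²) = 5049492.7 m.
Bowring's method on WGS84 (a = 6378137 m, b = 6356752.314 m) gives φ = -37.75870040°, h = 782.524 m.

lat -37.7587°, lon 176.1528°, h 782.5 m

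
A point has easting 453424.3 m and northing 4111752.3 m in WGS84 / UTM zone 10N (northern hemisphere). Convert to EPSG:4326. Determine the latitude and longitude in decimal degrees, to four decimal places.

lat 37.1510°, lon -123.5245°

Zone 10N: λ₀ = -123°, k₀ = 0.9996, false easting 500000 m.
Meridian distance M = (N − FN)/k₀ = 4113397.7 m.
Inverse transverse Mercator on WGS84 gives φ = 37.15100043°, λ = -123.52450024°.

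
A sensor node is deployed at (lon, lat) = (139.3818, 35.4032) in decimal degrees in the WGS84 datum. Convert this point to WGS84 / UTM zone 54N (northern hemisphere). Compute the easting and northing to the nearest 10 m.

E 353060 m, N 3918960 m

Zone 54 central meridian λ₀ = 6×54 − 183 = 141°; Δλ = -1.6182°.
Transverse Mercator on WGS84 with k₀ = 0.9996 gives E = 353058.085 m, N = 3918960.213 m.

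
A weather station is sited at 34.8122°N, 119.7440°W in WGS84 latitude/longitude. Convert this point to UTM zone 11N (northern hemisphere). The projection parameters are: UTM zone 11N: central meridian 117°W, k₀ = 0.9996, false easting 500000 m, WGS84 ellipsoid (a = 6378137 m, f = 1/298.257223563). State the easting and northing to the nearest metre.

E 249001 m, N 3855650 m

Zone 11 central meridian λ₀ = 6×11 − 183 = -117°; Δλ = -2.7440°.
Transverse Mercator on WGS84 with k₀ = 0.9996 gives E = 249001.040 m, N = 3855649.904 m.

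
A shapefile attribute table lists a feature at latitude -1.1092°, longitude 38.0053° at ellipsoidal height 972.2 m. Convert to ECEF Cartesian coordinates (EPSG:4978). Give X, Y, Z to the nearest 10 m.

X 5025510 m, Y 3927110 m, Z -122660 m

WGS84: a = 6378137 m, e² = 0.006694380; N(φ) = a/√(1−e²sin²φ) = 6378145.000 m.
X = (N+h)·cosφ·cosλ = 5025507.766 m; Y = (N+h)·cosφ·sinλ = 3927105.670 m; Z = (N(1−e²)+h)·sinφ = -122660.300 m.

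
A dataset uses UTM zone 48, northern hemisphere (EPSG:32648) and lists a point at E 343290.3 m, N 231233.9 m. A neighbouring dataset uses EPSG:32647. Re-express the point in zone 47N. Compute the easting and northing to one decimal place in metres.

E 1011063.6 m, N 231912.0 m

UTM 48N → geographic: φ = 2.09139997°, λ = 103.59089969°.
UTM 47N (λ₀ = 99°) forward: E = 1011063.556 m, N = 231911.987 m.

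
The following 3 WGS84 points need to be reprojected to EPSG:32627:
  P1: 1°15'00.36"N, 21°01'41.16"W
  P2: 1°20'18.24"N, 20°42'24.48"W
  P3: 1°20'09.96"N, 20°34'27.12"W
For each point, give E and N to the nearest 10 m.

UTM zone 27N: λ₀ = -21°, k₀ = 0.9996.
P1 (1.2501°, -21.0281°) → (496873.913, 138173.848) m.
P2 (1.3384°, -20.7068°) → (532617.121, 147935.633) m.
P3 (1.3361°, -20.5742°) → (547368.522, 147683.568) m.

P1: E 496870 m, N 138170 m; P2: E 532620 m, N 147940 m; P3: E 547370 m, N 147680 m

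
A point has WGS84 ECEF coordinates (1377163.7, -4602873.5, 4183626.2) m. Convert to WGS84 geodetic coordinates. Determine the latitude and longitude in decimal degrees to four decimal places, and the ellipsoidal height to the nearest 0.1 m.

λ = atan2(Y, X) = -73.34300035°; p = √(X²+Y²) = 4804479.6 m.
Bowring's method on WGS84 (a = 6378137 m, b = 6356752.314 m) gives φ = 41.23920025°, h = 1806.454 m.

lat 41.2392°, lon -73.3430°, h 1806.5 m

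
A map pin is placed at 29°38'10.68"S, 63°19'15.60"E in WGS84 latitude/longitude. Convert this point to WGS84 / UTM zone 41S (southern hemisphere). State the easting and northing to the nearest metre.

E 531072 m, N 6721471 m

Zone 41 central meridian λ₀ = 6×41 − 183 = 63°; Δλ = +0.3210°.
Transverse Mercator on WGS84 with k₀ = 0.9996 gives E = 531072.059 m, N = 6721471.401 m.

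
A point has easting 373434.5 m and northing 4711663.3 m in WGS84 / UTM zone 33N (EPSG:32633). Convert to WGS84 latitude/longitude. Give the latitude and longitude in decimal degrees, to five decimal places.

Zone 33N: λ₀ = 15°, k₀ = 0.9996, false easting 500000 m.
Meridian distance M = (N − FN)/k₀ = 4713548.7 m.
Inverse transverse Mercator on WGS84 gives φ = 42.54699971°, λ = 13.45850032°.

lat 42.54700°, lon 13.45850°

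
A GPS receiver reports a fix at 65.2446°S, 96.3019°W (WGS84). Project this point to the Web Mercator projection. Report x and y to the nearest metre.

Web Mercator is spherical with R = a = 6378137 m.
x = R·λ = 6378137 × -1.680785231 = -10720278.470 m.
y = R·ln tan(π/4 + φ/2) = 6378137 × -1.516602285 = -9673097.150 m.

x -10720278 m, y -9673097 m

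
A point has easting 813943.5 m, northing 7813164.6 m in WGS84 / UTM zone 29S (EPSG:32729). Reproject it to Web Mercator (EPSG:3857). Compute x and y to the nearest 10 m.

x -668420 m, y -2243700 m

Unproject from UTM 29S (λ₀ = -9°) → φ = -19.75220008°, λ = -6.00449979°.
Web Mercator (R = 6378137 m): x = -668417.859 m, y = -2243698.614 m.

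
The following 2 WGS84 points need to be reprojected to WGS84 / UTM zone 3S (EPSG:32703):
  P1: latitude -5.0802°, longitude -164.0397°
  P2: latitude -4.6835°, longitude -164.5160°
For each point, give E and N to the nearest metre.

UTM zone 3S: λ₀ = -165°, k₀ = 0.9996.
P1 (-5.0802°, -164.0397°) → (606445.314, 9438391.511) m.
P2 (-4.6835°, -164.5160°) → (553679.082, 9482302.454) m.

P1: E 606445 m, N 9438392 m; P2: E 553679 m, N 9482302 m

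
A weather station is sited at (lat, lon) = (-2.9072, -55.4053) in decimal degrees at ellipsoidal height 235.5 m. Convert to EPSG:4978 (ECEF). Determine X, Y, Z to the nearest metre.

X 3616804 m, Y -5243893 m, Z -321338 m

WGS84: a = 6378137 m, e² = 0.006694380; N(φ) = a/√(1−e²sin²φ) = 6378191.918 m.
X = (N+h)·cosφ·cosλ = 3616803.575 m; Y = (N+h)·cosφ·sinλ = -5243892.967 m; Z = (N(1−e²)+h)·sinφ = -321338.326 m.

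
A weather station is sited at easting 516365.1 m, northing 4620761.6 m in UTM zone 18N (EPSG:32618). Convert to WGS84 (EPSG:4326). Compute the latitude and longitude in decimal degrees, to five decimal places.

Zone 18N: λ₀ = -75°, k₀ = 0.9996, false easting 500000 m.
Meridian distance M = (N − FN)/k₀ = 4622610.6 m.
Inverse transverse Mercator on WGS84 gives φ = 41.73850042°, λ = -74.80319965°.

lat 41.73850°, lon -74.80320°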